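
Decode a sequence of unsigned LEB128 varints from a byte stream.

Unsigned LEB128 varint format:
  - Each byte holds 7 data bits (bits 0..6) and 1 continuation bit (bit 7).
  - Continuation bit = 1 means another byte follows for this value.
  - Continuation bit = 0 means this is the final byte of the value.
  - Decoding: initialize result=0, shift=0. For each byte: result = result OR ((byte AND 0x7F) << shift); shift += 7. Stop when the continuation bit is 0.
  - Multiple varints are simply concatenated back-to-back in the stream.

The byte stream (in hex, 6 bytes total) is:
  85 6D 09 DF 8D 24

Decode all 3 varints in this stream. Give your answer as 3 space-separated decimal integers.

  byte[0]=0x85 cont=1 payload=0x05=5: acc |= 5<<0 -> acc=5 shift=7
  byte[1]=0x6D cont=0 payload=0x6D=109: acc |= 109<<7 -> acc=13957 shift=14 [end]
Varint 1: bytes[0:2] = 85 6D -> value 13957 (2 byte(s))
  byte[2]=0x09 cont=0 payload=0x09=9: acc |= 9<<0 -> acc=9 shift=7 [end]
Varint 2: bytes[2:3] = 09 -> value 9 (1 byte(s))
  byte[3]=0xDF cont=1 payload=0x5F=95: acc |= 95<<0 -> acc=95 shift=7
  byte[4]=0x8D cont=1 payload=0x0D=13: acc |= 13<<7 -> acc=1759 shift=14
  byte[5]=0x24 cont=0 payload=0x24=36: acc |= 36<<14 -> acc=591583 shift=21 [end]
Varint 3: bytes[3:6] = DF 8D 24 -> value 591583 (3 byte(s))

Answer: 13957 9 591583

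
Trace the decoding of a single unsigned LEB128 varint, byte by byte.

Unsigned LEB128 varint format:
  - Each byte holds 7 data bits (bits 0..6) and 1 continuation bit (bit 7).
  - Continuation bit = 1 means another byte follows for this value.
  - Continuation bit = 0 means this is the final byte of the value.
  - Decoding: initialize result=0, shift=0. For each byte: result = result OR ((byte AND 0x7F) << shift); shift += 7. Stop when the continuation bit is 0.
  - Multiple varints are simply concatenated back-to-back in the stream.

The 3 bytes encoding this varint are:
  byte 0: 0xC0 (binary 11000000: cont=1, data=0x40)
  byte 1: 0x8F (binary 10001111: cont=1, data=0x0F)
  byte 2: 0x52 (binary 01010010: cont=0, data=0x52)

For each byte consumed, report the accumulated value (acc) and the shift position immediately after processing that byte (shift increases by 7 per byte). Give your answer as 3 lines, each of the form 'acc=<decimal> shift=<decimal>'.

byte 0=0xC0: payload=0x40=64, contrib = 64<<0 = 64; acc -> 64, shift -> 7
byte 1=0x8F: payload=0x0F=15, contrib = 15<<7 = 1920; acc -> 1984, shift -> 14
byte 2=0x52: payload=0x52=82, contrib = 82<<14 = 1343488; acc -> 1345472, shift -> 21

Answer: acc=64 shift=7
acc=1984 shift=14
acc=1345472 shift=21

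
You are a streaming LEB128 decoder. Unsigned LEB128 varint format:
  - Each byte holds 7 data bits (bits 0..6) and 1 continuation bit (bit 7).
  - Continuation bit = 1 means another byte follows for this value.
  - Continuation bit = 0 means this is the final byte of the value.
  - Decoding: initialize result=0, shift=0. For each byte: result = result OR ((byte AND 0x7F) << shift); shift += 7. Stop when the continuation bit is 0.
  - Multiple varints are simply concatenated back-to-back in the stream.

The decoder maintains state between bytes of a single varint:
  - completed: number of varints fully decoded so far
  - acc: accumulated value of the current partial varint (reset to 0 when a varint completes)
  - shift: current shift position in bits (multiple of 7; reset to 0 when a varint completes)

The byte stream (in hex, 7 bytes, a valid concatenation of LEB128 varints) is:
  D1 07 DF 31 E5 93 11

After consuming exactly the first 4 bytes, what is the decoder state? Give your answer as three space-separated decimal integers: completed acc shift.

byte[0]=0xD1 cont=1 payload=0x51: acc |= 81<<0 -> completed=0 acc=81 shift=7
byte[1]=0x07 cont=0 payload=0x07: varint #1 complete (value=977); reset -> completed=1 acc=0 shift=0
byte[2]=0xDF cont=1 payload=0x5F: acc |= 95<<0 -> completed=1 acc=95 shift=7
byte[3]=0x31 cont=0 payload=0x31: varint #2 complete (value=6367); reset -> completed=2 acc=0 shift=0

Answer: 2 0 0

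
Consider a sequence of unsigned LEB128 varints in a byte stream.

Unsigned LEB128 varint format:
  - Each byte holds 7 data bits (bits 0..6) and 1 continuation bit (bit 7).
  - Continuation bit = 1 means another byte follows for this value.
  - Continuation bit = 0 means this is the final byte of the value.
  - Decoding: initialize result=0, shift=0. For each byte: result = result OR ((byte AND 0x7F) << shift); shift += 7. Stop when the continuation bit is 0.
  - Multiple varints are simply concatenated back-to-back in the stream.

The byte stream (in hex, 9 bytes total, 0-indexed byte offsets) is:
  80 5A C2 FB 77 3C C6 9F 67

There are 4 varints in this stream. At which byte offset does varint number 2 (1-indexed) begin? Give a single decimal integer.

Answer: 2

Derivation:
  byte[0]=0x80 cont=1 payload=0x00=0: acc |= 0<<0 -> acc=0 shift=7
  byte[1]=0x5A cont=0 payload=0x5A=90: acc |= 90<<7 -> acc=11520 shift=14 [end]
Varint 1: bytes[0:2] = 80 5A -> value 11520 (2 byte(s))
  byte[2]=0xC2 cont=1 payload=0x42=66: acc |= 66<<0 -> acc=66 shift=7
  byte[3]=0xFB cont=1 payload=0x7B=123: acc |= 123<<7 -> acc=15810 shift=14
  byte[4]=0x77 cont=0 payload=0x77=119: acc |= 119<<14 -> acc=1965506 shift=21 [end]
Varint 2: bytes[2:5] = C2 FB 77 -> value 1965506 (3 byte(s))
  byte[5]=0x3C cont=0 payload=0x3C=60: acc |= 60<<0 -> acc=60 shift=7 [end]
Varint 3: bytes[5:6] = 3C -> value 60 (1 byte(s))
  byte[6]=0xC6 cont=1 payload=0x46=70: acc |= 70<<0 -> acc=70 shift=7
  byte[7]=0x9F cont=1 payload=0x1F=31: acc |= 31<<7 -> acc=4038 shift=14
  byte[8]=0x67 cont=0 payload=0x67=103: acc |= 103<<14 -> acc=1691590 shift=21 [end]
Varint 4: bytes[6:9] = C6 9F 67 -> value 1691590 (3 byte(s))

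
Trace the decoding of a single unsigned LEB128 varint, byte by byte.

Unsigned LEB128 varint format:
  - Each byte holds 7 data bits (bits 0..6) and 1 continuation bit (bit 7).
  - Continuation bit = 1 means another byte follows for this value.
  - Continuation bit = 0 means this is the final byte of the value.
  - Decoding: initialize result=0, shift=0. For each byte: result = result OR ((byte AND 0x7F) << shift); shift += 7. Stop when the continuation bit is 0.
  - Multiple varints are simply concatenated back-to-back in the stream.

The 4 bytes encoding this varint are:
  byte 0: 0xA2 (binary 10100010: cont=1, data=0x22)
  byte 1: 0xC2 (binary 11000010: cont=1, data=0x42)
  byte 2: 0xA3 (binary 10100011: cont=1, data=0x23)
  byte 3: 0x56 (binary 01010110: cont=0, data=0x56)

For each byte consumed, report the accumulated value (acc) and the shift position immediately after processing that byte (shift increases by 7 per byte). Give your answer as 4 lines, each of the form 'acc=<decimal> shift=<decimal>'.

Answer: acc=34 shift=7
acc=8482 shift=14
acc=581922 shift=21
acc=180936994 shift=28

Derivation:
byte 0=0xA2: payload=0x22=34, contrib = 34<<0 = 34; acc -> 34, shift -> 7
byte 1=0xC2: payload=0x42=66, contrib = 66<<7 = 8448; acc -> 8482, shift -> 14
byte 2=0xA3: payload=0x23=35, contrib = 35<<14 = 573440; acc -> 581922, shift -> 21
byte 3=0x56: payload=0x56=86, contrib = 86<<21 = 180355072; acc -> 180936994, shift -> 28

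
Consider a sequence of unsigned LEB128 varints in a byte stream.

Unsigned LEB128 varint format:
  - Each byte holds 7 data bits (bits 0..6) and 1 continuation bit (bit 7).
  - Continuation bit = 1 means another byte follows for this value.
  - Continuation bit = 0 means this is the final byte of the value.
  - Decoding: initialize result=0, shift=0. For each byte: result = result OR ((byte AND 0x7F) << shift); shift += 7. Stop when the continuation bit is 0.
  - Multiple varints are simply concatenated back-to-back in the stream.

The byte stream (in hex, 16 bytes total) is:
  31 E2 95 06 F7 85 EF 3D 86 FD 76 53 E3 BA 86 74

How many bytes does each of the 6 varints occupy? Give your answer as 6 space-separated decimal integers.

  byte[0]=0x31 cont=0 payload=0x31=49: acc |= 49<<0 -> acc=49 shift=7 [end]
Varint 1: bytes[0:1] = 31 -> value 49 (1 byte(s))
  byte[1]=0xE2 cont=1 payload=0x62=98: acc |= 98<<0 -> acc=98 shift=7
  byte[2]=0x95 cont=1 payload=0x15=21: acc |= 21<<7 -> acc=2786 shift=14
  byte[3]=0x06 cont=0 payload=0x06=6: acc |= 6<<14 -> acc=101090 shift=21 [end]
Varint 2: bytes[1:4] = E2 95 06 -> value 101090 (3 byte(s))
  byte[4]=0xF7 cont=1 payload=0x77=119: acc |= 119<<0 -> acc=119 shift=7
  byte[5]=0x85 cont=1 payload=0x05=5: acc |= 5<<7 -> acc=759 shift=14
  byte[6]=0xEF cont=1 payload=0x6F=111: acc |= 111<<14 -> acc=1819383 shift=21
  byte[7]=0x3D cont=0 payload=0x3D=61: acc |= 61<<21 -> acc=129745655 shift=28 [end]
Varint 3: bytes[4:8] = F7 85 EF 3D -> value 129745655 (4 byte(s))
  byte[8]=0x86 cont=1 payload=0x06=6: acc |= 6<<0 -> acc=6 shift=7
  byte[9]=0xFD cont=1 payload=0x7D=125: acc |= 125<<7 -> acc=16006 shift=14
  byte[10]=0x76 cont=0 payload=0x76=118: acc |= 118<<14 -> acc=1949318 shift=21 [end]
Varint 4: bytes[8:11] = 86 FD 76 -> value 1949318 (3 byte(s))
  byte[11]=0x53 cont=0 payload=0x53=83: acc |= 83<<0 -> acc=83 shift=7 [end]
Varint 5: bytes[11:12] = 53 -> value 83 (1 byte(s))
  byte[12]=0xE3 cont=1 payload=0x63=99: acc |= 99<<0 -> acc=99 shift=7
  byte[13]=0xBA cont=1 payload=0x3A=58: acc |= 58<<7 -> acc=7523 shift=14
  byte[14]=0x86 cont=1 payload=0x06=6: acc |= 6<<14 -> acc=105827 shift=21
  byte[15]=0x74 cont=0 payload=0x74=116: acc |= 116<<21 -> acc=243375459 shift=28 [end]
Varint 6: bytes[12:16] = E3 BA 86 74 -> value 243375459 (4 byte(s))

Answer: 1 3 4 3 1 4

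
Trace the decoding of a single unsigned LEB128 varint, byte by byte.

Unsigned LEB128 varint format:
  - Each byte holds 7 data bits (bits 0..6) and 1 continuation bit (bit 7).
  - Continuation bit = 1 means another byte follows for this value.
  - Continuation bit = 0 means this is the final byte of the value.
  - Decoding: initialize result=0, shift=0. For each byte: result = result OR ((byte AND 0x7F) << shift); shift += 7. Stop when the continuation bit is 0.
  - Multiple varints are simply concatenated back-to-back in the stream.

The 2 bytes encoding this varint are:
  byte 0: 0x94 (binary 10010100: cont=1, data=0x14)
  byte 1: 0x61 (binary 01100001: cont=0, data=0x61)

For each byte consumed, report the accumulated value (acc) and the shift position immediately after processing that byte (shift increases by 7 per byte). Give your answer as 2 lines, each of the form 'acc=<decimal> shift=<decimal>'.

Answer: acc=20 shift=7
acc=12436 shift=14

Derivation:
byte 0=0x94: payload=0x14=20, contrib = 20<<0 = 20; acc -> 20, shift -> 7
byte 1=0x61: payload=0x61=97, contrib = 97<<7 = 12416; acc -> 12436, shift -> 14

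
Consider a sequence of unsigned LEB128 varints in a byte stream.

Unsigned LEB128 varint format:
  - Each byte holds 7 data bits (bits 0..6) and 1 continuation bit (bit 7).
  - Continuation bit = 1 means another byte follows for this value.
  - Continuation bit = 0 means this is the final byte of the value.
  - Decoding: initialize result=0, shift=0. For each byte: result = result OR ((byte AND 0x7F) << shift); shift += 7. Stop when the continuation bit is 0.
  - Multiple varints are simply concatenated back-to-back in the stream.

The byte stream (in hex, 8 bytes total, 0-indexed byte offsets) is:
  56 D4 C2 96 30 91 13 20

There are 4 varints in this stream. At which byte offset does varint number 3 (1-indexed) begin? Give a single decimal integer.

  byte[0]=0x56 cont=0 payload=0x56=86: acc |= 86<<0 -> acc=86 shift=7 [end]
Varint 1: bytes[0:1] = 56 -> value 86 (1 byte(s))
  byte[1]=0xD4 cont=1 payload=0x54=84: acc |= 84<<0 -> acc=84 shift=7
  byte[2]=0xC2 cont=1 payload=0x42=66: acc |= 66<<7 -> acc=8532 shift=14
  byte[3]=0x96 cont=1 payload=0x16=22: acc |= 22<<14 -> acc=368980 shift=21
  byte[4]=0x30 cont=0 payload=0x30=48: acc |= 48<<21 -> acc=101032276 shift=28 [end]
Varint 2: bytes[1:5] = D4 C2 96 30 -> value 101032276 (4 byte(s))
  byte[5]=0x91 cont=1 payload=0x11=17: acc |= 17<<0 -> acc=17 shift=7
  byte[6]=0x13 cont=0 payload=0x13=19: acc |= 19<<7 -> acc=2449 shift=14 [end]
Varint 3: bytes[5:7] = 91 13 -> value 2449 (2 byte(s))
  byte[7]=0x20 cont=0 payload=0x20=32: acc |= 32<<0 -> acc=32 shift=7 [end]
Varint 4: bytes[7:8] = 20 -> value 32 (1 byte(s))

Answer: 5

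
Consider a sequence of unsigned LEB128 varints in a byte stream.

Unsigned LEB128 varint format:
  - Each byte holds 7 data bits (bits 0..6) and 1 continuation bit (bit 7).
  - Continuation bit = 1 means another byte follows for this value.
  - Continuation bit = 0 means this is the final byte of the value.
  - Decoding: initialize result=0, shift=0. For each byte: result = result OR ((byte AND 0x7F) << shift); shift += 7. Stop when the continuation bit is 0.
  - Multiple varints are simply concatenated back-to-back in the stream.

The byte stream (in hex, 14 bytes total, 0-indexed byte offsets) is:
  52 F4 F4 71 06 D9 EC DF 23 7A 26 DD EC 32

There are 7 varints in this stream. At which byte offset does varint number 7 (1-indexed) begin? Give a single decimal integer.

Answer: 11

Derivation:
  byte[0]=0x52 cont=0 payload=0x52=82: acc |= 82<<0 -> acc=82 shift=7 [end]
Varint 1: bytes[0:1] = 52 -> value 82 (1 byte(s))
  byte[1]=0xF4 cont=1 payload=0x74=116: acc |= 116<<0 -> acc=116 shift=7
  byte[2]=0xF4 cont=1 payload=0x74=116: acc |= 116<<7 -> acc=14964 shift=14
  byte[3]=0x71 cont=0 payload=0x71=113: acc |= 113<<14 -> acc=1866356 shift=21 [end]
Varint 2: bytes[1:4] = F4 F4 71 -> value 1866356 (3 byte(s))
  byte[4]=0x06 cont=0 payload=0x06=6: acc |= 6<<0 -> acc=6 shift=7 [end]
Varint 3: bytes[4:5] = 06 -> value 6 (1 byte(s))
  byte[5]=0xD9 cont=1 payload=0x59=89: acc |= 89<<0 -> acc=89 shift=7
  byte[6]=0xEC cont=1 payload=0x6C=108: acc |= 108<<7 -> acc=13913 shift=14
  byte[7]=0xDF cont=1 payload=0x5F=95: acc |= 95<<14 -> acc=1570393 shift=21
  byte[8]=0x23 cont=0 payload=0x23=35: acc |= 35<<21 -> acc=74970713 shift=28 [end]
Varint 4: bytes[5:9] = D9 EC DF 23 -> value 74970713 (4 byte(s))
  byte[9]=0x7A cont=0 payload=0x7A=122: acc |= 122<<0 -> acc=122 shift=7 [end]
Varint 5: bytes[9:10] = 7A -> value 122 (1 byte(s))
  byte[10]=0x26 cont=0 payload=0x26=38: acc |= 38<<0 -> acc=38 shift=7 [end]
Varint 6: bytes[10:11] = 26 -> value 38 (1 byte(s))
  byte[11]=0xDD cont=1 payload=0x5D=93: acc |= 93<<0 -> acc=93 shift=7
  byte[12]=0xEC cont=1 payload=0x6C=108: acc |= 108<<7 -> acc=13917 shift=14
  byte[13]=0x32 cont=0 payload=0x32=50: acc |= 50<<14 -> acc=833117 shift=21 [end]
Varint 7: bytes[11:14] = DD EC 32 -> value 833117 (3 byte(s))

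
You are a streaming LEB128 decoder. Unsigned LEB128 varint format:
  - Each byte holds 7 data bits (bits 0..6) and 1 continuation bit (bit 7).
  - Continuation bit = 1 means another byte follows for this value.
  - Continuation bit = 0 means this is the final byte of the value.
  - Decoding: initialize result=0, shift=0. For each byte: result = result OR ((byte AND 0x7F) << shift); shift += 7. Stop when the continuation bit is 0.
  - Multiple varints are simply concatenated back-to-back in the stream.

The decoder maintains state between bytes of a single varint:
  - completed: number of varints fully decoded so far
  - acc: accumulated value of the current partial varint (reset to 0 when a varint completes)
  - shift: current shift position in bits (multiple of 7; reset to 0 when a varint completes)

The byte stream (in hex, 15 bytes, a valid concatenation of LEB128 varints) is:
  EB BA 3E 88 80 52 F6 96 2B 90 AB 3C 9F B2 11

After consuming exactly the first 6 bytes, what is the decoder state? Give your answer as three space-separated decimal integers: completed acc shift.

Answer: 2 0 0

Derivation:
byte[0]=0xEB cont=1 payload=0x6B: acc |= 107<<0 -> completed=0 acc=107 shift=7
byte[1]=0xBA cont=1 payload=0x3A: acc |= 58<<7 -> completed=0 acc=7531 shift=14
byte[2]=0x3E cont=0 payload=0x3E: varint #1 complete (value=1023339); reset -> completed=1 acc=0 shift=0
byte[3]=0x88 cont=1 payload=0x08: acc |= 8<<0 -> completed=1 acc=8 shift=7
byte[4]=0x80 cont=1 payload=0x00: acc |= 0<<7 -> completed=1 acc=8 shift=14
byte[5]=0x52 cont=0 payload=0x52: varint #2 complete (value=1343496); reset -> completed=2 acc=0 shift=0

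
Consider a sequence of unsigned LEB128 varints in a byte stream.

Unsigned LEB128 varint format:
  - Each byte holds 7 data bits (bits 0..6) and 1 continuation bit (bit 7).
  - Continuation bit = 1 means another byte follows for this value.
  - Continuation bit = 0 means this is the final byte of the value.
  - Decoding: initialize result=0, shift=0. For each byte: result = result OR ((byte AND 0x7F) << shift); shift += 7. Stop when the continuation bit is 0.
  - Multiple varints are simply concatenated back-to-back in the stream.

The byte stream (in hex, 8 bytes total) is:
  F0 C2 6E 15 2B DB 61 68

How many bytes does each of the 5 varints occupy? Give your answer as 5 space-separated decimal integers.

  byte[0]=0xF0 cont=1 payload=0x70=112: acc |= 112<<0 -> acc=112 shift=7
  byte[1]=0xC2 cont=1 payload=0x42=66: acc |= 66<<7 -> acc=8560 shift=14
  byte[2]=0x6E cont=0 payload=0x6E=110: acc |= 110<<14 -> acc=1810800 shift=21 [end]
Varint 1: bytes[0:3] = F0 C2 6E -> value 1810800 (3 byte(s))
  byte[3]=0x15 cont=0 payload=0x15=21: acc |= 21<<0 -> acc=21 shift=7 [end]
Varint 2: bytes[3:4] = 15 -> value 21 (1 byte(s))
  byte[4]=0x2B cont=0 payload=0x2B=43: acc |= 43<<0 -> acc=43 shift=7 [end]
Varint 3: bytes[4:5] = 2B -> value 43 (1 byte(s))
  byte[5]=0xDB cont=1 payload=0x5B=91: acc |= 91<<0 -> acc=91 shift=7
  byte[6]=0x61 cont=0 payload=0x61=97: acc |= 97<<7 -> acc=12507 shift=14 [end]
Varint 4: bytes[5:7] = DB 61 -> value 12507 (2 byte(s))
  byte[7]=0x68 cont=0 payload=0x68=104: acc |= 104<<0 -> acc=104 shift=7 [end]
Varint 5: bytes[7:8] = 68 -> value 104 (1 byte(s))

Answer: 3 1 1 2 1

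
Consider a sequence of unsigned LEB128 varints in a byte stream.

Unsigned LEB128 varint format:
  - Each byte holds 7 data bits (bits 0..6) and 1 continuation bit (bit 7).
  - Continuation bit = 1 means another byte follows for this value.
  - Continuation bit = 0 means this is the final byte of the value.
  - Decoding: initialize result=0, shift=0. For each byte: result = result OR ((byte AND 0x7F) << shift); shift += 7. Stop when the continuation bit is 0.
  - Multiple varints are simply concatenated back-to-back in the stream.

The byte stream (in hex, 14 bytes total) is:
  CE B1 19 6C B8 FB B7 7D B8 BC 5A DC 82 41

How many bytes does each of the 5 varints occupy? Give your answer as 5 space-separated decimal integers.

Answer: 3 1 4 3 3

Derivation:
  byte[0]=0xCE cont=1 payload=0x4E=78: acc |= 78<<0 -> acc=78 shift=7
  byte[1]=0xB1 cont=1 payload=0x31=49: acc |= 49<<7 -> acc=6350 shift=14
  byte[2]=0x19 cont=0 payload=0x19=25: acc |= 25<<14 -> acc=415950 shift=21 [end]
Varint 1: bytes[0:3] = CE B1 19 -> value 415950 (3 byte(s))
  byte[3]=0x6C cont=0 payload=0x6C=108: acc |= 108<<0 -> acc=108 shift=7 [end]
Varint 2: bytes[3:4] = 6C -> value 108 (1 byte(s))
  byte[4]=0xB8 cont=1 payload=0x38=56: acc |= 56<<0 -> acc=56 shift=7
  byte[5]=0xFB cont=1 payload=0x7B=123: acc |= 123<<7 -> acc=15800 shift=14
  byte[6]=0xB7 cont=1 payload=0x37=55: acc |= 55<<14 -> acc=916920 shift=21
  byte[7]=0x7D cont=0 payload=0x7D=125: acc |= 125<<21 -> acc=263060920 shift=28 [end]
Varint 3: bytes[4:8] = B8 FB B7 7D -> value 263060920 (4 byte(s))
  byte[8]=0xB8 cont=1 payload=0x38=56: acc |= 56<<0 -> acc=56 shift=7
  byte[9]=0xBC cont=1 payload=0x3C=60: acc |= 60<<7 -> acc=7736 shift=14
  byte[10]=0x5A cont=0 payload=0x5A=90: acc |= 90<<14 -> acc=1482296 shift=21 [end]
Varint 4: bytes[8:11] = B8 BC 5A -> value 1482296 (3 byte(s))
  byte[11]=0xDC cont=1 payload=0x5C=92: acc |= 92<<0 -> acc=92 shift=7
  byte[12]=0x82 cont=1 payload=0x02=2: acc |= 2<<7 -> acc=348 shift=14
  byte[13]=0x41 cont=0 payload=0x41=65: acc |= 65<<14 -> acc=1065308 shift=21 [end]
Varint 5: bytes[11:14] = DC 82 41 -> value 1065308 (3 byte(s))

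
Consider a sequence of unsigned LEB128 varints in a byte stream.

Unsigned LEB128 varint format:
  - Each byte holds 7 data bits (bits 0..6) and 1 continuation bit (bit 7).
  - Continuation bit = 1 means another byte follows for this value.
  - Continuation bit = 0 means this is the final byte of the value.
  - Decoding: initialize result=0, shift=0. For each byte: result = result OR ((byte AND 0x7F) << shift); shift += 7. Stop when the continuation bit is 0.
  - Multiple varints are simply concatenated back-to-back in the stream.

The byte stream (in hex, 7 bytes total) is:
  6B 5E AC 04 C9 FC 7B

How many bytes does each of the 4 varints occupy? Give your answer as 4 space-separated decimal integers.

  byte[0]=0x6B cont=0 payload=0x6B=107: acc |= 107<<0 -> acc=107 shift=7 [end]
Varint 1: bytes[0:1] = 6B -> value 107 (1 byte(s))
  byte[1]=0x5E cont=0 payload=0x5E=94: acc |= 94<<0 -> acc=94 shift=7 [end]
Varint 2: bytes[1:2] = 5E -> value 94 (1 byte(s))
  byte[2]=0xAC cont=1 payload=0x2C=44: acc |= 44<<0 -> acc=44 shift=7
  byte[3]=0x04 cont=0 payload=0x04=4: acc |= 4<<7 -> acc=556 shift=14 [end]
Varint 3: bytes[2:4] = AC 04 -> value 556 (2 byte(s))
  byte[4]=0xC9 cont=1 payload=0x49=73: acc |= 73<<0 -> acc=73 shift=7
  byte[5]=0xFC cont=1 payload=0x7C=124: acc |= 124<<7 -> acc=15945 shift=14
  byte[6]=0x7B cont=0 payload=0x7B=123: acc |= 123<<14 -> acc=2031177 shift=21 [end]
Varint 4: bytes[4:7] = C9 FC 7B -> value 2031177 (3 byte(s))

Answer: 1 1 2 3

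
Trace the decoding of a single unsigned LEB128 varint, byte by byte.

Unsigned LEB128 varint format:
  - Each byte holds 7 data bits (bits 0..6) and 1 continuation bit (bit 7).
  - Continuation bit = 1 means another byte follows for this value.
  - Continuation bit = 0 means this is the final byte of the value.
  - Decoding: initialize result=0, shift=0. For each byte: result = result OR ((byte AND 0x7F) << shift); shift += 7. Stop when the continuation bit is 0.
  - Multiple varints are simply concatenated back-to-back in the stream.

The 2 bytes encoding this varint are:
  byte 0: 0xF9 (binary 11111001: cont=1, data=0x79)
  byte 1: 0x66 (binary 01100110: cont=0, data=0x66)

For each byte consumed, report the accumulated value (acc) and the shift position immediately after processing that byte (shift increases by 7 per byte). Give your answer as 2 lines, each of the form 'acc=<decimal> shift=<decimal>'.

Answer: acc=121 shift=7
acc=13177 shift=14

Derivation:
byte 0=0xF9: payload=0x79=121, contrib = 121<<0 = 121; acc -> 121, shift -> 7
byte 1=0x66: payload=0x66=102, contrib = 102<<7 = 13056; acc -> 13177, shift -> 14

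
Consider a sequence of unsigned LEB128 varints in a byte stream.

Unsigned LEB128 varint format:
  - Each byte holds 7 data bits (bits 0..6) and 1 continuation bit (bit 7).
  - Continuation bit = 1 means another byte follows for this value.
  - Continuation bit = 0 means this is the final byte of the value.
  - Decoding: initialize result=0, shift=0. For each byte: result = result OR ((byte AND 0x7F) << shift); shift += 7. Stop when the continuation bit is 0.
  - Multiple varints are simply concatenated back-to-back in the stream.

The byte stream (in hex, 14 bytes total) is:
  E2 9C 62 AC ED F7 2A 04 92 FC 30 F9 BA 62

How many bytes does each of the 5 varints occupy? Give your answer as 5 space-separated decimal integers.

Answer: 3 4 1 3 3

Derivation:
  byte[0]=0xE2 cont=1 payload=0x62=98: acc |= 98<<0 -> acc=98 shift=7
  byte[1]=0x9C cont=1 payload=0x1C=28: acc |= 28<<7 -> acc=3682 shift=14
  byte[2]=0x62 cont=0 payload=0x62=98: acc |= 98<<14 -> acc=1609314 shift=21 [end]
Varint 1: bytes[0:3] = E2 9C 62 -> value 1609314 (3 byte(s))
  byte[3]=0xAC cont=1 payload=0x2C=44: acc |= 44<<0 -> acc=44 shift=7
  byte[4]=0xED cont=1 payload=0x6D=109: acc |= 109<<7 -> acc=13996 shift=14
  byte[5]=0xF7 cont=1 payload=0x77=119: acc |= 119<<14 -> acc=1963692 shift=21
  byte[6]=0x2A cont=0 payload=0x2A=42: acc |= 42<<21 -> acc=90044076 shift=28 [end]
Varint 2: bytes[3:7] = AC ED F7 2A -> value 90044076 (4 byte(s))
  byte[7]=0x04 cont=0 payload=0x04=4: acc |= 4<<0 -> acc=4 shift=7 [end]
Varint 3: bytes[7:8] = 04 -> value 4 (1 byte(s))
  byte[8]=0x92 cont=1 payload=0x12=18: acc |= 18<<0 -> acc=18 shift=7
  byte[9]=0xFC cont=1 payload=0x7C=124: acc |= 124<<7 -> acc=15890 shift=14
  byte[10]=0x30 cont=0 payload=0x30=48: acc |= 48<<14 -> acc=802322 shift=21 [end]
Varint 4: bytes[8:11] = 92 FC 30 -> value 802322 (3 byte(s))
  byte[11]=0xF9 cont=1 payload=0x79=121: acc |= 121<<0 -> acc=121 shift=7
  byte[12]=0xBA cont=1 payload=0x3A=58: acc |= 58<<7 -> acc=7545 shift=14
  byte[13]=0x62 cont=0 payload=0x62=98: acc |= 98<<14 -> acc=1613177 shift=21 [end]
Varint 5: bytes[11:14] = F9 BA 62 -> value 1613177 (3 byte(s))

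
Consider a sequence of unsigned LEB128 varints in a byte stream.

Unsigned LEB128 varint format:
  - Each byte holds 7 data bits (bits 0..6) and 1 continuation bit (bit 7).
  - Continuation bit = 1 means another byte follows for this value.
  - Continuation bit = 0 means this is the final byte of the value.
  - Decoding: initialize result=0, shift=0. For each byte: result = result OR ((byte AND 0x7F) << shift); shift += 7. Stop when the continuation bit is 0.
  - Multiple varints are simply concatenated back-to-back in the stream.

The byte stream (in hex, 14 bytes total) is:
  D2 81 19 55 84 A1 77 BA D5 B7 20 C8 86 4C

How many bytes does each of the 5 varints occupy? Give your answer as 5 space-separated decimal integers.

  byte[0]=0xD2 cont=1 payload=0x52=82: acc |= 82<<0 -> acc=82 shift=7
  byte[1]=0x81 cont=1 payload=0x01=1: acc |= 1<<7 -> acc=210 shift=14
  byte[2]=0x19 cont=0 payload=0x19=25: acc |= 25<<14 -> acc=409810 shift=21 [end]
Varint 1: bytes[0:3] = D2 81 19 -> value 409810 (3 byte(s))
  byte[3]=0x55 cont=0 payload=0x55=85: acc |= 85<<0 -> acc=85 shift=7 [end]
Varint 2: bytes[3:4] = 55 -> value 85 (1 byte(s))
  byte[4]=0x84 cont=1 payload=0x04=4: acc |= 4<<0 -> acc=4 shift=7
  byte[5]=0xA1 cont=1 payload=0x21=33: acc |= 33<<7 -> acc=4228 shift=14
  byte[6]=0x77 cont=0 payload=0x77=119: acc |= 119<<14 -> acc=1953924 shift=21 [end]
Varint 3: bytes[4:7] = 84 A1 77 -> value 1953924 (3 byte(s))
  byte[7]=0xBA cont=1 payload=0x3A=58: acc |= 58<<0 -> acc=58 shift=7
  byte[8]=0xD5 cont=1 payload=0x55=85: acc |= 85<<7 -> acc=10938 shift=14
  byte[9]=0xB7 cont=1 payload=0x37=55: acc |= 55<<14 -> acc=912058 shift=21
  byte[10]=0x20 cont=0 payload=0x20=32: acc |= 32<<21 -> acc=68020922 shift=28 [end]
Varint 4: bytes[7:11] = BA D5 B7 20 -> value 68020922 (4 byte(s))
  byte[11]=0xC8 cont=1 payload=0x48=72: acc |= 72<<0 -> acc=72 shift=7
  byte[12]=0x86 cont=1 payload=0x06=6: acc |= 6<<7 -> acc=840 shift=14
  byte[13]=0x4C cont=0 payload=0x4C=76: acc |= 76<<14 -> acc=1246024 shift=21 [end]
Varint 5: bytes[11:14] = C8 86 4C -> value 1246024 (3 byte(s))

Answer: 3 1 3 4 3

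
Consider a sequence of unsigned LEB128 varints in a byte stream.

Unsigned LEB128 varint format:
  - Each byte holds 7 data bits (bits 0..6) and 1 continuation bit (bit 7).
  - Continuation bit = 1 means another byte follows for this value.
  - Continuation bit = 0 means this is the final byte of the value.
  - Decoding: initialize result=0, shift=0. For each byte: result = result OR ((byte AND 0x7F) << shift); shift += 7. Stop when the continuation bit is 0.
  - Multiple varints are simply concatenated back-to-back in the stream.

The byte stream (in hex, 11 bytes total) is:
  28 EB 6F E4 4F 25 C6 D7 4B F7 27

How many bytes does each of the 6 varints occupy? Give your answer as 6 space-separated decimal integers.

Answer: 1 2 2 1 3 2

Derivation:
  byte[0]=0x28 cont=0 payload=0x28=40: acc |= 40<<0 -> acc=40 shift=7 [end]
Varint 1: bytes[0:1] = 28 -> value 40 (1 byte(s))
  byte[1]=0xEB cont=1 payload=0x6B=107: acc |= 107<<0 -> acc=107 shift=7
  byte[2]=0x6F cont=0 payload=0x6F=111: acc |= 111<<7 -> acc=14315 shift=14 [end]
Varint 2: bytes[1:3] = EB 6F -> value 14315 (2 byte(s))
  byte[3]=0xE4 cont=1 payload=0x64=100: acc |= 100<<0 -> acc=100 shift=7
  byte[4]=0x4F cont=0 payload=0x4F=79: acc |= 79<<7 -> acc=10212 shift=14 [end]
Varint 3: bytes[3:5] = E4 4F -> value 10212 (2 byte(s))
  byte[5]=0x25 cont=0 payload=0x25=37: acc |= 37<<0 -> acc=37 shift=7 [end]
Varint 4: bytes[5:6] = 25 -> value 37 (1 byte(s))
  byte[6]=0xC6 cont=1 payload=0x46=70: acc |= 70<<0 -> acc=70 shift=7
  byte[7]=0xD7 cont=1 payload=0x57=87: acc |= 87<<7 -> acc=11206 shift=14
  byte[8]=0x4B cont=0 payload=0x4B=75: acc |= 75<<14 -> acc=1240006 shift=21 [end]
Varint 5: bytes[6:9] = C6 D7 4B -> value 1240006 (3 byte(s))
  byte[9]=0xF7 cont=1 payload=0x77=119: acc |= 119<<0 -> acc=119 shift=7
  byte[10]=0x27 cont=0 payload=0x27=39: acc |= 39<<7 -> acc=5111 shift=14 [end]
Varint 6: bytes[9:11] = F7 27 -> value 5111 (2 byte(s))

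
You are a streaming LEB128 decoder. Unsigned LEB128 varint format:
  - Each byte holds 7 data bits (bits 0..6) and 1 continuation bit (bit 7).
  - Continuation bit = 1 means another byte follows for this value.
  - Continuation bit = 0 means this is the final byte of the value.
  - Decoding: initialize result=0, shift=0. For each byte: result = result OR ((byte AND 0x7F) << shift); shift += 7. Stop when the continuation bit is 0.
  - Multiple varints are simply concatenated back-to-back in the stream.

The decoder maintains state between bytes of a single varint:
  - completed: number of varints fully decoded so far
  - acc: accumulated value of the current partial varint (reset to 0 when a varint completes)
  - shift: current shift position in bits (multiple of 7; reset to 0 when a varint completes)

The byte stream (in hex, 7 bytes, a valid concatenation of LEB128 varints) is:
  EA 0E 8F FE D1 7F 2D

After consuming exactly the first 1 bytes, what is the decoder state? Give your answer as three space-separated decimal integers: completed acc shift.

byte[0]=0xEA cont=1 payload=0x6A: acc |= 106<<0 -> completed=0 acc=106 shift=7

Answer: 0 106 7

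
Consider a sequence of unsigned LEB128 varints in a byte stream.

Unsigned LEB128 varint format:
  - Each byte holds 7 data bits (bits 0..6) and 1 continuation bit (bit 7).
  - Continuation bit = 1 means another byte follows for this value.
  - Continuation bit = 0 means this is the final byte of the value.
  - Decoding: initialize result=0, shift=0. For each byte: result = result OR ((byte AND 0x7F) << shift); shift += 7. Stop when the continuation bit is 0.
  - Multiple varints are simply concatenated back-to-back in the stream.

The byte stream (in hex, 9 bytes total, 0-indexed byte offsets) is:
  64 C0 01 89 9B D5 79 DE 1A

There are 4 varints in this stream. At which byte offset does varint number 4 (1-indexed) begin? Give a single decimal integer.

  byte[0]=0x64 cont=0 payload=0x64=100: acc |= 100<<0 -> acc=100 shift=7 [end]
Varint 1: bytes[0:1] = 64 -> value 100 (1 byte(s))
  byte[1]=0xC0 cont=1 payload=0x40=64: acc |= 64<<0 -> acc=64 shift=7
  byte[2]=0x01 cont=0 payload=0x01=1: acc |= 1<<7 -> acc=192 shift=14 [end]
Varint 2: bytes[1:3] = C0 01 -> value 192 (2 byte(s))
  byte[3]=0x89 cont=1 payload=0x09=9: acc |= 9<<0 -> acc=9 shift=7
  byte[4]=0x9B cont=1 payload=0x1B=27: acc |= 27<<7 -> acc=3465 shift=14
  byte[5]=0xD5 cont=1 payload=0x55=85: acc |= 85<<14 -> acc=1396105 shift=21
  byte[6]=0x79 cont=0 payload=0x79=121: acc |= 121<<21 -> acc=255151497 shift=28 [end]
Varint 3: bytes[3:7] = 89 9B D5 79 -> value 255151497 (4 byte(s))
  byte[7]=0xDE cont=1 payload=0x5E=94: acc |= 94<<0 -> acc=94 shift=7
  byte[8]=0x1A cont=0 payload=0x1A=26: acc |= 26<<7 -> acc=3422 shift=14 [end]
Varint 4: bytes[7:9] = DE 1A -> value 3422 (2 byte(s))

Answer: 7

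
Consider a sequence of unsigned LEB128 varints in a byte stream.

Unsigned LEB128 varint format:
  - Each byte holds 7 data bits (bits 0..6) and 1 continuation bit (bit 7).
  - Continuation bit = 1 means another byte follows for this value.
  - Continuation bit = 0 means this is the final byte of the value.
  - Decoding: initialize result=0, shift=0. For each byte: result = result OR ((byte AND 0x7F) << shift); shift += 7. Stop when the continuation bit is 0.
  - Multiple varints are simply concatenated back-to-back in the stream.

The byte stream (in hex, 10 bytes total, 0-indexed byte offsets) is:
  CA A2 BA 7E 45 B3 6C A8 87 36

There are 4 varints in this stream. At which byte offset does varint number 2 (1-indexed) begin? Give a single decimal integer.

  byte[0]=0xCA cont=1 payload=0x4A=74: acc |= 74<<0 -> acc=74 shift=7
  byte[1]=0xA2 cont=1 payload=0x22=34: acc |= 34<<7 -> acc=4426 shift=14
  byte[2]=0xBA cont=1 payload=0x3A=58: acc |= 58<<14 -> acc=954698 shift=21
  byte[3]=0x7E cont=0 payload=0x7E=126: acc |= 126<<21 -> acc=265195850 shift=28 [end]
Varint 1: bytes[0:4] = CA A2 BA 7E -> value 265195850 (4 byte(s))
  byte[4]=0x45 cont=0 payload=0x45=69: acc |= 69<<0 -> acc=69 shift=7 [end]
Varint 2: bytes[4:5] = 45 -> value 69 (1 byte(s))
  byte[5]=0xB3 cont=1 payload=0x33=51: acc |= 51<<0 -> acc=51 shift=7
  byte[6]=0x6C cont=0 payload=0x6C=108: acc |= 108<<7 -> acc=13875 shift=14 [end]
Varint 3: bytes[5:7] = B3 6C -> value 13875 (2 byte(s))
  byte[7]=0xA8 cont=1 payload=0x28=40: acc |= 40<<0 -> acc=40 shift=7
  byte[8]=0x87 cont=1 payload=0x07=7: acc |= 7<<7 -> acc=936 shift=14
  byte[9]=0x36 cont=0 payload=0x36=54: acc |= 54<<14 -> acc=885672 shift=21 [end]
Varint 4: bytes[7:10] = A8 87 36 -> value 885672 (3 byte(s))

Answer: 4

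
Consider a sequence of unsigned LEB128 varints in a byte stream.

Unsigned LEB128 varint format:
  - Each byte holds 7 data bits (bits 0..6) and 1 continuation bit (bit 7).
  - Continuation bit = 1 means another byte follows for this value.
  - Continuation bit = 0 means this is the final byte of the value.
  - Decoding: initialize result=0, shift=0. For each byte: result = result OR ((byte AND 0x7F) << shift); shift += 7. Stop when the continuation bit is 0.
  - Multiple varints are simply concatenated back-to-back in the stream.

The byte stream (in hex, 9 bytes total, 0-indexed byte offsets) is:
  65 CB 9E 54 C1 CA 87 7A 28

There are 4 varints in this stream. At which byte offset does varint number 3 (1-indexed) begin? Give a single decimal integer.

Answer: 4

Derivation:
  byte[0]=0x65 cont=0 payload=0x65=101: acc |= 101<<0 -> acc=101 shift=7 [end]
Varint 1: bytes[0:1] = 65 -> value 101 (1 byte(s))
  byte[1]=0xCB cont=1 payload=0x4B=75: acc |= 75<<0 -> acc=75 shift=7
  byte[2]=0x9E cont=1 payload=0x1E=30: acc |= 30<<7 -> acc=3915 shift=14
  byte[3]=0x54 cont=0 payload=0x54=84: acc |= 84<<14 -> acc=1380171 shift=21 [end]
Varint 2: bytes[1:4] = CB 9E 54 -> value 1380171 (3 byte(s))
  byte[4]=0xC1 cont=1 payload=0x41=65: acc |= 65<<0 -> acc=65 shift=7
  byte[5]=0xCA cont=1 payload=0x4A=74: acc |= 74<<7 -> acc=9537 shift=14
  byte[6]=0x87 cont=1 payload=0x07=7: acc |= 7<<14 -> acc=124225 shift=21
  byte[7]=0x7A cont=0 payload=0x7A=122: acc |= 122<<21 -> acc=255976769 shift=28 [end]
Varint 3: bytes[4:8] = C1 CA 87 7A -> value 255976769 (4 byte(s))
  byte[8]=0x28 cont=0 payload=0x28=40: acc |= 40<<0 -> acc=40 shift=7 [end]
Varint 4: bytes[8:9] = 28 -> value 40 (1 byte(s))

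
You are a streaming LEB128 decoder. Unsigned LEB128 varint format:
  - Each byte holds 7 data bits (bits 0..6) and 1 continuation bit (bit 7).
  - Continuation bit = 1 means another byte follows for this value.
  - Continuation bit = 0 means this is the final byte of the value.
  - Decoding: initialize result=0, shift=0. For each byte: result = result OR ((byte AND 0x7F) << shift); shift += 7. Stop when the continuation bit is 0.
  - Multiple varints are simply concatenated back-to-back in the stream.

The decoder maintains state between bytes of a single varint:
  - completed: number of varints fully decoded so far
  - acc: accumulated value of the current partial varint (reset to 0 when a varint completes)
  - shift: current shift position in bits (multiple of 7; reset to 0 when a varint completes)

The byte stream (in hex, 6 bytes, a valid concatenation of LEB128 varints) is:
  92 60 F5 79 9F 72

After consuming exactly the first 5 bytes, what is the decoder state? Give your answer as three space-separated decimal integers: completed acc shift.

byte[0]=0x92 cont=1 payload=0x12: acc |= 18<<0 -> completed=0 acc=18 shift=7
byte[1]=0x60 cont=0 payload=0x60: varint #1 complete (value=12306); reset -> completed=1 acc=0 shift=0
byte[2]=0xF5 cont=1 payload=0x75: acc |= 117<<0 -> completed=1 acc=117 shift=7
byte[3]=0x79 cont=0 payload=0x79: varint #2 complete (value=15605); reset -> completed=2 acc=0 shift=0
byte[4]=0x9F cont=1 payload=0x1F: acc |= 31<<0 -> completed=2 acc=31 shift=7

Answer: 2 31 7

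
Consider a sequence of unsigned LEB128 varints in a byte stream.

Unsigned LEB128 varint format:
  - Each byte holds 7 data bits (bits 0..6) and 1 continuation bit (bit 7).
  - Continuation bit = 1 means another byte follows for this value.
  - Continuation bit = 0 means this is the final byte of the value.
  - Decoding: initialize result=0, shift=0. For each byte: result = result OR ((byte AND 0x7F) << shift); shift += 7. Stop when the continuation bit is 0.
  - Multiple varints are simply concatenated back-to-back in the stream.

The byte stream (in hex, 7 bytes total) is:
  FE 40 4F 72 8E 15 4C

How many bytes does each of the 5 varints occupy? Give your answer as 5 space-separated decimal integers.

  byte[0]=0xFE cont=1 payload=0x7E=126: acc |= 126<<0 -> acc=126 shift=7
  byte[1]=0x40 cont=0 payload=0x40=64: acc |= 64<<7 -> acc=8318 shift=14 [end]
Varint 1: bytes[0:2] = FE 40 -> value 8318 (2 byte(s))
  byte[2]=0x4F cont=0 payload=0x4F=79: acc |= 79<<0 -> acc=79 shift=7 [end]
Varint 2: bytes[2:3] = 4F -> value 79 (1 byte(s))
  byte[3]=0x72 cont=0 payload=0x72=114: acc |= 114<<0 -> acc=114 shift=7 [end]
Varint 3: bytes[3:4] = 72 -> value 114 (1 byte(s))
  byte[4]=0x8E cont=1 payload=0x0E=14: acc |= 14<<0 -> acc=14 shift=7
  byte[5]=0x15 cont=0 payload=0x15=21: acc |= 21<<7 -> acc=2702 shift=14 [end]
Varint 4: bytes[4:6] = 8E 15 -> value 2702 (2 byte(s))
  byte[6]=0x4C cont=0 payload=0x4C=76: acc |= 76<<0 -> acc=76 shift=7 [end]
Varint 5: bytes[6:7] = 4C -> value 76 (1 byte(s))

Answer: 2 1 1 2 1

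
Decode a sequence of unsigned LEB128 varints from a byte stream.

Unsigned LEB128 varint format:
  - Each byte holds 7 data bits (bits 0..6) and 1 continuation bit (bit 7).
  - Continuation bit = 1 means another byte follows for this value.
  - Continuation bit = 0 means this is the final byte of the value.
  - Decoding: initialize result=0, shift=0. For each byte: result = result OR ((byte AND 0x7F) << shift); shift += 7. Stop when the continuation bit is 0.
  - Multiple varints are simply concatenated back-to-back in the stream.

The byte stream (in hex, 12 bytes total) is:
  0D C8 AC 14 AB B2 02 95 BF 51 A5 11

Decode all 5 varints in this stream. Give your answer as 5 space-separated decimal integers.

Answer: 13 333384 39211 1335189 2213

Derivation:
  byte[0]=0x0D cont=0 payload=0x0D=13: acc |= 13<<0 -> acc=13 shift=7 [end]
Varint 1: bytes[0:1] = 0D -> value 13 (1 byte(s))
  byte[1]=0xC8 cont=1 payload=0x48=72: acc |= 72<<0 -> acc=72 shift=7
  byte[2]=0xAC cont=1 payload=0x2C=44: acc |= 44<<7 -> acc=5704 shift=14
  byte[3]=0x14 cont=0 payload=0x14=20: acc |= 20<<14 -> acc=333384 shift=21 [end]
Varint 2: bytes[1:4] = C8 AC 14 -> value 333384 (3 byte(s))
  byte[4]=0xAB cont=1 payload=0x2B=43: acc |= 43<<0 -> acc=43 shift=7
  byte[5]=0xB2 cont=1 payload=0x32=50: acc |= 50<<7 -> acc=6443 shift=14
  byte[6]=0x02 cont=0 payload=0x02=2: acc |= 2<<14 -> acc=39211 shift=21 [end]
Varint 3: bytes[4:7] = AB B2 02 -> value 39211 (3 byte(s))
  byte[7]=0x95 cont=1 payload=0x15=21: acc |= 21<<0 -> acc=21 shift=7
  byte[8]=0xBF cont=1 payload=0x3F=63: acc |= 63<<7 -> acc=8085 shift=14
  byte[9]=0x51 cont=0 payload=0x51=81: acc |= 81<<14 -> acc=1335189 shift=21 [end]
Varint 4: bytes[7:10] = 95 BF 51 -> value 1335189 (3 byte(s))
  byte[10]=0xA5 cont=1 payload=0x25=37: acc |= 37<<0 -> acc=37 shift=7
  byte[11]=0x11 cont=0 payload=0x11=17: acc |= 17<<7 -> acc=2213 shift=14 [end]
Varint 5: bytes[10:12] = A5 11 -> value 2213 (2 byte(s))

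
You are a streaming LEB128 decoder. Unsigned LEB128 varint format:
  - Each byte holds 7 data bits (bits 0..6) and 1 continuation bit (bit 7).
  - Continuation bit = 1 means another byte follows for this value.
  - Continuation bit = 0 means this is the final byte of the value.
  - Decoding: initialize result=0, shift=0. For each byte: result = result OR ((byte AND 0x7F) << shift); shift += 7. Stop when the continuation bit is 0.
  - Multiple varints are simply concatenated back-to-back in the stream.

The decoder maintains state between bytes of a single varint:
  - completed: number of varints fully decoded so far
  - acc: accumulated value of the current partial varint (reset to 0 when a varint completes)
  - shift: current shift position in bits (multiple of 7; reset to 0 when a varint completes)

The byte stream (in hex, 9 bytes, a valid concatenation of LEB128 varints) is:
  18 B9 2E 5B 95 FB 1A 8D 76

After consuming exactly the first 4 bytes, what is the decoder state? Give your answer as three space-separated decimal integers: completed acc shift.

byte[0]=0x18 cont=0 payload=0x18: varint #1 complete (value=24); reset -> completed=1 acc=0 shift=0
byte[1]=0xB9 cont=1 payload=0x39: acc |= 57<<0 -> completed=1 acc=57 shift=7
byte[2]=0x2E cont=0 payload=0x2E: varint #2 complete (value=5945); reset -> completed=2 acc=0 shift=0
byte[3]=0x5B cont=0 payload=0x5B: varint #3 complete (value=91); reset -> completed=3 acc=0 shift=0

Answer: 3 0 0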